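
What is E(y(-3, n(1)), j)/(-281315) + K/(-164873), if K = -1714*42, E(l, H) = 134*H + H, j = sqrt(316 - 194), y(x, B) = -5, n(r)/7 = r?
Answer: 71988/164873 - 27*sqrt(122)/56263 ≈ 0.43133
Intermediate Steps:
n(r) = 7*r
j = sqrt(122) ≈ 11.045
E(l, H) = 135*H
K = -71988
E(y(-3, n(1)), j)/(-281315) + K/(-164873) = (135*sqrt(122))/(-281315) - 71988/(-164873) = (135*sqrt(122))*(-1/281315) - 71988*(-1/164873) = -27*sqrt(122)/56263 + 71988/164873 = 71988/164873 - 27*sqrt(122)/56263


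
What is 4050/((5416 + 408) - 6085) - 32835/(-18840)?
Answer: -501719/36424 ≈ -13.774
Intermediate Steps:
4050/((5416 + 408) - 6085) - 32835/(-18840) = 4050/(5824 - 6085) - 32835*(-1/18840) = 4050/(-261) + 2189/1256 = 4050*(-1/261) + 2189/1256 = -450/29 + 2189/1256 = -501719/36424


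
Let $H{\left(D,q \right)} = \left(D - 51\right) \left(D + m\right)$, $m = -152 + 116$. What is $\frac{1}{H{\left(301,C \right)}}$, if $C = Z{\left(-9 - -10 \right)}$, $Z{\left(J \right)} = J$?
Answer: $\frac{1}{66250} \approx 1.5094 \cdot 10^{-5}$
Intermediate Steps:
$m = -36$
$C = 1$ ($C = -9 - -10 = -9 + 10 = 1$)
$H{\left(D,q \right)} = \left(-51 + D\right) \left(-36 + D\right)$ ($H{\left(D,q \right)} = \left(D - 51\right) \left(D - 36\right) = \left(-51 + D\right) \left(-36 + D\right)$)
$\frac{1}{H{\left(301,C \right)}} = \frac{1}{1836 + 301^{2} - 26187} = \frac{1}{1836 + 90601 - 26187} = \frac{1}{66250}$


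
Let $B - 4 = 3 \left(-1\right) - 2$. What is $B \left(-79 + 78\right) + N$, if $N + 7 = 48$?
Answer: $42$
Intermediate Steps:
$N = 41$ ($N = -7 + 48 = 41$)
$B = -1$ ($B = 4 + \left(3 \left(-1\right) - 2\right) = 4 - 5 = -1$)
$B \left(-79 + 78\right) + N = - (-79 + 78) + 41 = \left(-1\right) \left(-1\right) + 41 = 1 + 41 = 42$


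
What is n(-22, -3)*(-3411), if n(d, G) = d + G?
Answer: 85275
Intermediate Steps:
n(d, G) = G + d
n(-22, -3)*(-3411) = (-3 - 22)*(-3411) = -25*(-3411) = 85275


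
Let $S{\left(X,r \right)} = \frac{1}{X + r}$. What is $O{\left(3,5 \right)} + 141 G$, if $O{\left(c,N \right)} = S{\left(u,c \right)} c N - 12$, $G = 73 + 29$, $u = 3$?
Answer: $\frac{28745}{2} \approx 14373.0$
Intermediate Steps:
$G = 102$
$O{\left(c,N \right)} = -12 + \frac{N c}{3 + c}$ ($O{\left(c,N \right)} = \frac{c}{3 + c} N - 12 = \frac{N c}{3 + c} - 12 = -12 + \frac{N c}{3 + c}$)
$O{\left(3,5 \right)} + 141 G = \frac{-36 - 36 + 5 \cdot 3}{3 + 3} + 141 \cdot 102 = \frac{-36 - 36 + 15}{6} + 14382 = \frac{1}{6} \left(-57\right) + 14382 = - \frac{19}{2} + 14382 = \frac{28745}{2}$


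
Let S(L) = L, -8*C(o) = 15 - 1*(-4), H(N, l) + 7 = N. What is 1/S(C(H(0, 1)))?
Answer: -8/19 ≈ -0.42105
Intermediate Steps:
H(N, l) = -7 + N
C(o) = -19/8 (C(o) = -(15 - 1*(-4))/8 = -(15 + 4)/8 = -1/8*19 = -19/8)
1/S(C(H(0, 1))) = 1/(-19/8) = -8/19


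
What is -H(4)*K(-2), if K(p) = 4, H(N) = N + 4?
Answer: -32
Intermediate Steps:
H(N) = 4 + N
-H(4)*K(-2) = -(4 + 4)*4 = -8*4 = -1*32 = -32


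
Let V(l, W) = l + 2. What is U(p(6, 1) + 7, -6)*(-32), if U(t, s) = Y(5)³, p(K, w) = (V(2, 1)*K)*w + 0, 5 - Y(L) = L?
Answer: 0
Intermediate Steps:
V(l, W) = 2 + l
Y(L) = 5 - L
p(K, w) = 4*K*w (p(K, w) = ((2 + 2)*K)*w + 0 = (4*K)*w + 0 = 4*K*w + 0 = 4*K*w)
U(t, s) = 0 (U(t, s) = (5 - 1*5)³ = (5 - 5)³ = 0³ = 0)
U(p(6, 1) + 7, -6)*(-32) = 0*(-32) = 0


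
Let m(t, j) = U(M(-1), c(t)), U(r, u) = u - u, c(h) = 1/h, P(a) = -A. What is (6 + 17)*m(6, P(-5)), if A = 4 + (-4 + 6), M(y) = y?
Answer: 0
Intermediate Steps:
A = 6 (A = 4 + 2 = 6)
P(a) = -6 (P(a) = -1*6 = -6)
U(r, u) = 0
m(t, j) = 0
(6 + 17)*m(6, P(-5)) = (6 + 17)*0 = 23*0 = 0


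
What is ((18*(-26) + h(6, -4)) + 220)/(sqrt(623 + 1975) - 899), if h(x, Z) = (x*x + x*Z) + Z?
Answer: 215760/805603 + 240*sqrt(2598)/805603 ≈ 0.28301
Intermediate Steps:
h(x, Z) = Z + x**2 + Z*x (h(x, Z) = (x**2 + Z*x) + Z = Z + x**2 + Z*x)
((18*(-26) + h(6, -4)) + 220)/(sqrt(623 + 1975) - 899) = ((18*(-26) + (-4 + 6**2 - 4*6)) + 220)/(sqrt(623 + 1975) - 899) = ((-468 + (-4 + 36 - 24)) + 220)/(sqrt(2598) - 899) = ((-468 + 8) + 220)/(-899 + sqrt(2598)) = (-460 + 220)/(-899 + sqrt(2598)) = -240/(-899 + sqrt(2598))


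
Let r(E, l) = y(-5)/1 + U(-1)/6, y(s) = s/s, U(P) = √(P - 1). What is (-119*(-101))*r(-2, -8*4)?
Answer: 12019 + 12019*I*√2/6 ≈ 12019.0 + 2832.9*I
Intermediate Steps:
U(P) = √(-1 + P)
y(s) = 1
r(E, l) = 1 + I*√2/6 (r(E, l) = 1/1 + √(-1 - 1)/6 = 1*1 + √(-2)*(⅙) = 1 + (I*√2)*(⅙) = 1 + I*√2/6)
(-119*(-101))*r(-2, -8*4) = (-119*(-101))*(1 + I*√2/6) = 12019*(1 + I*√2/6) = 12019 + 12019*I*√2/6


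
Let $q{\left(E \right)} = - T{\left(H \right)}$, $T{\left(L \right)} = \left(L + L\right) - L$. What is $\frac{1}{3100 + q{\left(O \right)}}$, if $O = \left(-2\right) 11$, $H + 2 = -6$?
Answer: $\frac{1}{3108} \approx 0.00032175$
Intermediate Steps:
$H = -8$ ($H = -2 - 6 = -8$)
$T{\left(L \right)} = L$ ($T{\left(L \right)} = 2 L - L = L$)
$O = -22$
$q{\left(E \right)} = 8$ ($q{\left(E \right)} = \left(-1\right) \left(-8\right) = 8$)
$\frac{1}{3100 + q{\left(O \right)}} = \frac{1}{3100 + 8} = \frac{1}{3108}$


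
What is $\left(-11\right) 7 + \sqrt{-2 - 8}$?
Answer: $-77 + i \sqrt{10} \approx -77.0 + 3.1623 i$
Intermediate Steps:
$\left(-11\right) 7 + \sqrt{-2 - 8} = -77 + \sqrt{-2 - 8} = -77 + \sqrt{-10} = -77 + i \sqrt{10}$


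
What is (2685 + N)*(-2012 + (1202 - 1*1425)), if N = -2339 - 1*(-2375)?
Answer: -6081435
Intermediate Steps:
N = 36 (N = -2339 + 2375 = 36)
(2685 + N)*(-2012 + (1202 - 1*1425)) = (2685 + 36)*(-2012 + (1202 - 1*1425)) = 2721*(-2012 + (1202 - 1425)) = 2721*(-2012 - 223) = 2721*(-2235) = -6081435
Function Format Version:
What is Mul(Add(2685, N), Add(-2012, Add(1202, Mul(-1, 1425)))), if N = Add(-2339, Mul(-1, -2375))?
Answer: -6081435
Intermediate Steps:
N = 36 (N = Add(-2339, 2375) = 36)
Mul(Add(2685, N), Add(-2012, Add(1202, Mul(-1, 1425)))) = Mul(Add(2685, 36), Add(-2012, Add(1202, Mul(-1, 1425)))) = Mul(2721, Add(-2012, Add(1202, -1425))) = Mul(2721, Add(-2012, -223)) = Mul(2721, -2235) = -6081435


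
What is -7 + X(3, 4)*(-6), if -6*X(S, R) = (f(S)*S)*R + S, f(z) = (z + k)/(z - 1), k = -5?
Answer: -16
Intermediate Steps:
f(z) = (-5 + z)/(-1 + z) (f(z) = (z - 5)/(z - 1) = (-5 + z)/(-1 + z))
X(S, R) = -S/6 - R*S*(-5 + S)/(6*(-1 + S)) (X(S, R) = -((((-5 + S)/(-1 + S))*S)*R + S)/6 = -((S*(-5 + S)/(-1 + S))*R + S)/6 = -(R*S*(-5 + S)/(-1 + S) + S)/6 = -(S + R*S*(-5 + S)/(-1 + S))/6 = -S/6 - R*S*(-5 + S)/(6*(-1 + S)))
-7 + X(3, 4)*(-6) = -7 - 1*3*(-1 + 3 + 4*(-5 + 3))/(-6 + 6*3)*(-6) = -7 - 1*3*(-1 + 3 + 4*(-2))/(-6 + 18)*(-6) = -7 - 1*3*(-1 + 3 - 8)/12*(-6) = -7 - 1*3*1/12*(-6)*(-6) = -7 + (3/2)*(-6) = -7 - 9 = -16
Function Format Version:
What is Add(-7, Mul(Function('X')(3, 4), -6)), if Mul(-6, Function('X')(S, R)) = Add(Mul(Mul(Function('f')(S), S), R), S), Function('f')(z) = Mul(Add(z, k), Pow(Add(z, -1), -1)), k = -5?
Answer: -16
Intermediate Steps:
Function('f')(z) = Mul(Pow(Add(-1, z), -1), Add(-5, z)) (Function('f')(z) = Mul(Add(z, -5), Pow(Add(z, -1), -1)) = Mul(Add(-5, z), Pow(Add(-1, z), -1)) = Mul(Pow(Add(-1, z), -1), Add(-5, z)))
Function('X')(S, R) = Add(Mul(Rational(-1, 6), S), Mul(Rational(-1, 6), R, S, Pow(Add(-1, S), -1), Add(-5, S))) (Function('X')(S, R) = Mul(Rational(-1, 6), Add(Mul(Mul(Mul(Pow(Add(-1, S), -1), Add(-5, S)), S), R), S)) = Mul(Rational(-1, 6), Add(Mul(Mul(S, Pow(Add(-1, S), -1), Add(-5, S)), R), S)) = Mul(Rational(-1, 6), Add(Mul(R, S, Pow(Add(-1, S), -1), Add(-5, S)), S)) = Mul(Rational(-1, 6), Add(S, Mul(R, S, Pow(Add(-1, S), -1), Add(-5, S)))) = Add(Mul(Rational(-1, 6), S), Mul(Rational(-1, 6), R, S, Pow(Add(-1, S), -1), Add(-5, S))))
Add(-7, Mul(Function('X')(3, 4), -6)) = Add(-7, Mul(Mul(-1, 3, Pow(Add(-6, Mul(6, 3)), -1), Add(-1, 3, Mul(4, Add(-5, 3)))), -6)) = Add(-7, Mul(Mul(-1, 3, Pow(Add(-6, 18), -1), Add(-1, 3, Mul(4, -2))), -6)) = Add(-7, Mul(Mul(-1, 3, Pow(12, -1), Add(-1, 3, -8)), -6)) = Add(-7, Mul(Mul(-1, 3, Rational(1, 12), -6), -6)) = Add(-7, Mul(Rational(3, 2), -6)) = Add(-7, -9) = -16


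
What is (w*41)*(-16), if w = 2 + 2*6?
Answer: -9184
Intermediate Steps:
w = 14 (w = 2 + 12 = 14)
(w*41)*(-16) = (14*41)*(-16) = 574*(-16) = -9184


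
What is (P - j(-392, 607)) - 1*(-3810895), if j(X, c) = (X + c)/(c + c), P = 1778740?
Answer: 6785816675/1214 ≈ 5.5896e+6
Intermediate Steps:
j(X, c) = (X + c)/(2*c) (j(X, c) = (X + c)/((2*c)) = (X + c)*(1/(2*c)) = (X + c)/(2*c))
(P - j(-392, 607)) - 1*(-3810895) = (1778740 - (-392 + 607)/(2*607)) - 1*(-3810895) = (1778740 - 215/(2*607)) + 3810895 = (1778740 - 1*215/1214) + 3810895 = (1778740 - 215/1214) + 3810895 = 2159390145/1214 + 3810895 = 6785816675/1214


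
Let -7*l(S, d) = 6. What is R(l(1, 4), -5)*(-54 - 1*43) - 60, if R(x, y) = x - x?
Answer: -60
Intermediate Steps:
l(S, d) = -6/7 (l(S, d) = -⅐*6 = -6/7)
R(x, y) = 0
R(l(1, 4), -5)*(-54 - 1*43) - 60 = 0*(-54 - 1*43) - 60 = 0*(-54 - 43) - 60 = 0*(-97) - 60 = 0 - 60 = -60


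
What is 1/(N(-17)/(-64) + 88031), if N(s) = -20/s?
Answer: 272/23944427 ≈ 1.1360e-5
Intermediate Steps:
1/(N(-17)/(-64) + 88031) = 1/(-20/(-17)/(-64) + 88031) = 1/(-20*(-1/17)*(-1/64) + 88031) = 1/((20/17)*(-1/64) + 88031) = 1/(-5/272 + 88031) = 1/(23944427/272) = 272/23944427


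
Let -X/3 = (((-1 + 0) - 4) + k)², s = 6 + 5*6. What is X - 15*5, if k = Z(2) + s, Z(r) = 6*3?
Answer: -7278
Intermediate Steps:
Z(r) = 18
s = 36 (s = 6 + 30 = 36)
k = 54 (k = 18 + 36 = 54)
X = -7203 (X = -3*(((-1 + 0) - 4) + 54)² = -3*((-1 - 4) + 54)² = -3*(-5 + 54)² = -3*49² = -3*2401 = -7203)
X - 15*5 = -7203 - 15*5 = -7203 - 75 = -7278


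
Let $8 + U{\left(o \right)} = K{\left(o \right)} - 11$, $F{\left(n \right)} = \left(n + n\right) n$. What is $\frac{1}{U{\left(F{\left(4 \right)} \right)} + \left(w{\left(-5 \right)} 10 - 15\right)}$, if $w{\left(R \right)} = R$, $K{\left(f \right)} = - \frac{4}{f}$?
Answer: $- \frac{8}{673} \approx -0.011887$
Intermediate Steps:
$F{\left(n \right)} = 2 n^{2}$ ($F{\left(n \right)} = 2 n n = 2 n^{2}$)
$U{\left(o \right)} = -19 - \frac{4}{o}$ ($U{\left(o \right)} = -8 - \left(11 + \frac{4}{o}\right) = -19 - \frac{4}{o}$)
$\frac{1}{U{\left(F{\left(4 \right)} \right)} + \left(w{\left(-5 \right)} 10 - 15\right)} = \frac{1}{\left(-19 - \frac{4}{2 \cdot 4^{2}}\right) - 65} = \frac{1}{\left(-19 - \frac{4}{2 \cdot 16}\right) - 65} = \frac{1}{\left(-19 - \frac{4}{32}\right) - 65} = \frac{1}{\left(-19 - \frac{1}{8}\right) - 65} = \frac{1}{- \frac{153}{8} - 65} = \frac{1}{- \frac{673}{8}} = - \frac{8}{673}$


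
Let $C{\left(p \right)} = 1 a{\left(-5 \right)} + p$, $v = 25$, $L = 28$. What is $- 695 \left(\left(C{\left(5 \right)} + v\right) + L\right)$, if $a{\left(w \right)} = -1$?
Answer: $-39615$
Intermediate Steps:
$C{\left(p \right)} = -1 + p$ ($C{\left(p \right)} = 1 \left(-1\right) + p = -1 + p$)
$- 695 \left(\left(C{\left(5 \right)} + v\right) + L\right) = - 695 \left(\left(\left(-1 + 5\right) + 25\right) + 28\right) = - 695 \left(\left(4 + 25\right) + 28\right) = - 695 \left(29 + 28\right) = \left(-695\right) 57 = -39615$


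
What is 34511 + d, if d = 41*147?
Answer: 40538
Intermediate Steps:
d = 6027
34511 + d = 34511 + 6027 = 40538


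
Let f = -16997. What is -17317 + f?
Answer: -34314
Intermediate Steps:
-17317 + f = -17317 - 16997 = -34314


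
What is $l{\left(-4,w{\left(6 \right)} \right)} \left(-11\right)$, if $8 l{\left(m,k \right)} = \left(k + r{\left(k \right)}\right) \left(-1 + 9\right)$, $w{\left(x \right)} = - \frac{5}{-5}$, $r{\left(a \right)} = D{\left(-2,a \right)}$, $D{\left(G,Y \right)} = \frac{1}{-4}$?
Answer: $- \frac{33}{4} \approx -8.25$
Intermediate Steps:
$D{\left(G,Y \right)} = - \frac{1}{4}$
$r{\left(a \right)} = - \frac{1}{4}$
$w{\left(x \right)} = 1$ ($w{\left(x \right)} = \left(-5\right) \left(- \frac{1}{5}\right) = 1$)
$l{\left(m,k \right)} = - \frac{1}{4} + k$ ($l{\left(m,k \right)} = \frac{\left(k - \frac{1}{4}\right) \left(-1 + 9\right)}{8} = \frac{\left(- \frac{1}{4} + k\right) 8}{8} = \frac{-2 + 8 k}{8} = - \frac{1}{4} + k$)
$l{\left(-4,w{\left(6 \right)} \right)} \left(-11\right) = \left(- \frac{1}{4} + 1\right) \left(-11\right) = \frac{3}{4} \left(-11\right) = - \frac{33}{4}$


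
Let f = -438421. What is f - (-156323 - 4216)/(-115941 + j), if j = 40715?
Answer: -32980818685/75226 ≈ -4.3842e+5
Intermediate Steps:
f - (-156323 - 4216)/(-115941 + j) = -438421 - (-156323 - 4216)/(-115941 + 40715) = -438421 - (-160539)/(-75226) = -438421 - (-160539)*(-1)/75226 = -438421 - 1*160539/75226 = -438421 - 160539/75226 = -32980818685/75226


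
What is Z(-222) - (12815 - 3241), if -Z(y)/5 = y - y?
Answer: -9574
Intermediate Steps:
Z(y) = 0 (Z(y) = -5*(y - y) = -5*0 = 0)
Z(-222) - (12815 - 3241) = 0 - (12815 - 3241) = 0 - 1*9574 = 0 - 9574 = -9574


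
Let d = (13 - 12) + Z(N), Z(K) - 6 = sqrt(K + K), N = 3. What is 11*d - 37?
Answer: 40 + 11*sqrt(6) ≈ 66.944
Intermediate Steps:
Z(K) = 6 + sqrt(2)*sqrt(K) (Z(K) = 6 + sqrt(K + K) = 6 + sqrt(2*K) = 6 + sqrt(2)*sqrt(K))
d = 7 + sqrt(6) (d = (13 - 12) + (6 + sqrt(2)*sqrt(3)) = 1 + (6 + sqrt(6)) = 7 + sqrt(6) ≈ 9.4495)
11*d - 37 = 11*(7 + sqrt(6)) - 37 = (77 + 11*sqrt(6)) - 37 = 40 + 11*sqrt(6)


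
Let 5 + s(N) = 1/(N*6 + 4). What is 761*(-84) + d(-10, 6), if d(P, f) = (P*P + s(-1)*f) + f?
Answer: -63851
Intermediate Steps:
s(N) = -5 + 1/(4 + 6*N) (s(N) = -5 + 1/(N*6 + 4) = -5 + 1/(6*N + 4) = -5 + 1/(4 + 6*N))
d(P, f) = P² - 9*f/2 (d(P, f) = (P*P + ((-19 - 30*(-1))/(2*(2 + 3*(-1))))*f) + f = (P² + ((-19 + 30)/(2*(2 - 3)))*f) + f = (P² + ((½)*11/(-1))*f) + f = (P² + ((½)*(-1)*11)*f) + f = (P² - 11*f/2) + f = P² - 9*f/2)
761*(-84) + d(-10, 6) = 761*(-84) + ((-10)² - 9/2*6) = -63924 + (100 - 27) = -63924 + 73 = -63851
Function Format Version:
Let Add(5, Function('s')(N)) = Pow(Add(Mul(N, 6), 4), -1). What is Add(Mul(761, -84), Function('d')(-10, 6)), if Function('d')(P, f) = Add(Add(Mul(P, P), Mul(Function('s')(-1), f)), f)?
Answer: -63851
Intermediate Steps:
Function('s')(N) = Add(-5, Pow(Add(4, Mul(6, N)), -1)) (Function('s')(N) = Add(-5, Pow(Add(Mul(N, 6), 4), -1)) = Add(-5, Pow(Add(Mul(6, N), 4), -1)) = Add(-5, Pow(Add(4, Mul(6, N)), -1)))
Function('d')(P, f) = Add(Pow(P, 2), Mul(Rational(-9, 2), f)) (Function('d')(P, f) = Add(Add(Mul(P, P), Mul(Mul(Rational(1, 2), Pow(Add(2, Mul(3, -1)), -1), Add(-19, Mul(-30, -1))), f)), f) = Add(Add(Pow(P, 2), Mul(Mul(Rational(1, 2), Pow(Add(2, -3), -1), Add(-19, 30)), f)), f) = Add(Add(Pow(P, 2), Mul(Mul(Rational(1, 2), Pow(-1, -1), 11), f)), f) = Add(Add(Pow(P, 2), Mul(Mul(Rational(1, 2), -1, 11), f)), f) = Add(Add(Pow(P, 2), Mul(Rational(-11, 2), f)), f) = Add(Pow(P, 2), Mul(Rational(-9, 2), f)))
Add(Mul(761, -84), Function('d')(-10, 6)) = Add(Mul(761, -84), Add(Pow(-10, 2), Mul(Rational(-9, 2), 6))) = Add(-63924, Add(100, -27)) = Add(-63924, 73) = -63851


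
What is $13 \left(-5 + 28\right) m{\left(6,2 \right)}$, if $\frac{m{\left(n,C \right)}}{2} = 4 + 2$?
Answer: $3588$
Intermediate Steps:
$m{\left(n,C \right)} = 12$ ($m{\left(n,C \right)} = 2 \left(4 + 2\right) = 2 \cdot 6 = 12$)
$13 \left(-5 + 28\right) m{\left(6,2 \right)} = 13 \left(-5 + 28\right) 12 = 13 \cdot 23 \cdot 12 = 299 \cdot 12 = 3588$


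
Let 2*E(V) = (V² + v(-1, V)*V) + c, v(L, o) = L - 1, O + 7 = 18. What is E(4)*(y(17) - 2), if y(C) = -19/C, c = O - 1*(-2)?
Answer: -1113/34 ≈ -32.735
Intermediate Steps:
O = 11 (O = -7 + 18 = 11)
c = 13 (c = 11 - 1*(-2) = 11 + 2 = 13)
v(L, o) = -1 + L
E(V) = 13/2 + V²/2 - V (E(V) = ((V² + (-1 - 1)*V) + 13)/2 = ((V² - 2*V) + 13)/2 = (13 + V² - 2*V)/2 = 13/2 + V²/2 - V)
E(4)*(y(17) - 2) = (13/2 + (½)*4² - 1*4)*(-19/17 - 2) = (13/2 + (½)*16 - 4)*(-19*1/17 - 2) = (13/2 + 8 - 4)*(-19/17 - 2) = (21/2)*(-53/17) = -1113/34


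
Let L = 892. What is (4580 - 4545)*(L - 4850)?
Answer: -138530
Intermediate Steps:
(4580 - 4545)*(L - 4850) = (4580 - 4545)*(892 - 4850) = 35*(-3958) = -138530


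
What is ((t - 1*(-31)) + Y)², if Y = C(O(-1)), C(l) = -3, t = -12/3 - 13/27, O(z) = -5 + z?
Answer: 403225/729 ≈ 553.12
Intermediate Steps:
t = -121/27 (t = -12*⅓ - 13*1/27 = -4 - 13/27 = -121/27 ≈ -4.4815)
Y = -3
((t - 1*(-31)) + Y)² = ((-121/27 - 1*(-31)) - 3)² = ((-121/27 + 31) - 3)² = (716/27 - 3)² = (635/27)² = 403225/729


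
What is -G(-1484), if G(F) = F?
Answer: 1484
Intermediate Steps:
-G(-1484) = -1*(-1484) = 1484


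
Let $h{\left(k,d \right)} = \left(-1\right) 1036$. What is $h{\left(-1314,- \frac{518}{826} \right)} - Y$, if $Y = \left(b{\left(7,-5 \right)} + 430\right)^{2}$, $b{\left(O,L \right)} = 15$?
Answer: $-199061$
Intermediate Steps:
$Y = 198025$ ($Y = \left(15 + 430\right)^{2} = 445^{2} = 198025$)
$h{\left(k,d \right)} = -1036$
$h{\left(-1314,- \frac{518}{826} \right)} - Y = -1036 - 198025 = -199061$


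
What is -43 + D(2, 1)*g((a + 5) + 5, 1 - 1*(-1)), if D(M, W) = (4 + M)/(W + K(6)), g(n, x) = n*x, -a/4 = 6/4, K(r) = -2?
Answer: -91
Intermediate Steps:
a = -6 (a = -24/4 = -4*3/2 = -6)
D(M, W) = (4 + M)/(-2 + W) (D(M, W) = (4 + M)/(W - 2) = (4 + M)/(-2 + W))
-43 + D(2, 1)*g((a + 5) + 5, 1 - 1*(-1)) = -43 + ((4 + 2)/(-2 + 1))*(((-6 + 5) + 5)*(1 - 1*(-1))) = -43 + (6/(-1))*((-1 + 5)*(1 + 1)) = -43 + (-1*6)*(4*2) = -43 - 6*8 = -43 - 48 = -91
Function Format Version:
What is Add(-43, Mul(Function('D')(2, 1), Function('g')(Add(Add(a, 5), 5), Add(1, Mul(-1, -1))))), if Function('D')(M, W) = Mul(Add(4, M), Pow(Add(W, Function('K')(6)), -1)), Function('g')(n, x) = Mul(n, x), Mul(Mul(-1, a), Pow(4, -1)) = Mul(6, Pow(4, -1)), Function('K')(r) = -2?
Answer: -91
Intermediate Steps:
a = -6 (a = Mul(-4, Mul(6, Pow(4, -1))) = Mul(-4, Mul(6, Rational(1, 4))) = Mul(-4, Rational(3, 2)) = -6)
Function('D')(M, W) = Mul(Pow(Add(-2, W), -1), Add(4, M)) (Function('D')(M, W) = Mul(Add(4, M), Pow(Add(W, -2), -1)) = Mul(Add(4, M), Pow(Add(-2, W), -1)) = Mul(Pow(Add(-2, W), -1), Add(4, M)))
Add(-43, Mul(Function('D')(2, 1), Function('g')(Add(Add(a, 5), 5), Add(1, Mul(-1, -1))))) = Add(-43, Mul(Mul(Pow(Add(-2, 1), -1), Add(4, 2)), Mul(Add(Add(-6, 5), 5), Add(1, Mul(-1, -1))))) = Add(-43, Mul(Mul(Pow(-1, -1), 6), Mul(Add(-1, 5), Add(1, 1)))) = Add(-43, Mul(Mul(-1, 6), Mul(4, 2))) = Add(-43, Mul(-6, 8)) = Add(-43, -48) = -91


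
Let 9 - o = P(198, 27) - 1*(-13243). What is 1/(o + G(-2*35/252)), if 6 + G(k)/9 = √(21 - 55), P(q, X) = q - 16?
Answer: -2245/30240609 - I*√34/20160406 ≈ -7.4238e-5 - 2.8923e-7*I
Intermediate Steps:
P(q, X) = -16 + q
o = -13416 (o = 9 - ((-16 + 198) - 1*(-13243)) = 9 - (182 + 13243) = 9 - 1*13425 = 9 - 13425 = -13416)
G(k) = -54 + 9*I*√34 (G(k) = -54 + 9*√(21 - 55) = -54 + 9*√(-34) = -54 + 9*(I*√34) = -54 + 9*I*√34)
1/(o + G(-2*35/252)) = 1/(-13416 + (-54 + 9*I*√34)) = 1/(-13470 + 9*I*√34)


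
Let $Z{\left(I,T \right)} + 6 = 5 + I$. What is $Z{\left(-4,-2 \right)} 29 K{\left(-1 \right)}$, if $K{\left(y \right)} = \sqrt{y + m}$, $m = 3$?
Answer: $- 145 \sqrt{2} \approx -205.06$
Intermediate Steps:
$Z{\left(I,T \right)} = -1 + I$ ($Z{\left(I,T \right)} = -6 + \left(5 + I\right) = -1 + I$)
$K{\left(y \right)} = \sqrt{3 + y}$ ($K{\left(y \right)} = \sqrt{y + 3} = \sqrt{3 + y}$)
$Z{\left(-4,-2 \right)} 29 K{\left(-1 \right)} = \left(-1 - 4\right) 29 \sqrt{3 - 1} = \left(-5\right) 29 \sqrt{2} = - 145 \sqrt{2}$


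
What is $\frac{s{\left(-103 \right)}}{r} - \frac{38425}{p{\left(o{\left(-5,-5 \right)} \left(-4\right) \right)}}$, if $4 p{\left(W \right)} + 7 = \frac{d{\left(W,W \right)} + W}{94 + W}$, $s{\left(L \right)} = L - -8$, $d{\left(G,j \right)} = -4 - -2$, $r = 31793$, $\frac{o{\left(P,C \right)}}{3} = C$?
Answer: $\frac{37626692725}{1621443} \approx 23206.0$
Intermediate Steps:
$o{\left(P,C \right)} = 3 C$
$d{\left(G,j \right)} = -2$ ($d{\left(G,j \right)} = -4 + 2 = -2$)
$s{\left(L \right)} = 8 + L$ ($s{\left(L \right)} = L + 8 = 8 + L$)
$p{\left(W \right)} = - \frac{7}{4} + \frac{-2 + W}{4 \left(94 + W\right)}$ ($p{\left(W \right)} = - \frac{7}{4} + \frac{\left(-2 + W\right) \frac{1}{94 + W}}{4} = - \frac{7}{4} + \frac{\frac{1}{94 + W} \left(-2 + W\right)}{4} = - \frac{7}{4} + \frac{-2 + W}{4 \left(94 + W\right)}$)
$\frac{s{\left(-103 \right)}}{r} - \frac{38425}{p{\left(o{\left(-5,-5 \right)} \left(-4\right) \right)}} = \frac{8 - 103}{31793} - \frac{38425}{\frac{3}{2} \frac{1}{94 + 3 \left(-5\right) \left(-4\right)} \left(-110 - 3 \left(-5\right) \left(-4\right)\right)} = \left(-95\right) \frac{1}{31793} - \frac{38425}{\frac{3}{2} \frac{1}{94 - -60} \left(-110 - \left(-15\right) \left(-4\right)\right)} = - \frac{95}{31793} - \frac{38425}{\frac{3}{2} \frac{1}{94 + 60} \left(-110 - 60\right)} = - \frac{95}{31793} - \frac{38425}{\frac{3}{2} \cdot \frac{1}{154} \left(-110 - 60\right)} = - \frac{95}{31793} - \frac{38425}{\frac{3}{2} \cdot \frac{1}{154} \left(-170\right)} = - \frac{95}{31793} - \frac{38425}{- \frac{255}{154}} = - \frac{95}{31793} - - \frac{1183490}{51} = - \frac{95}{31793} + \frac{1183490}{51} = \frac{37626692725}{1621443}$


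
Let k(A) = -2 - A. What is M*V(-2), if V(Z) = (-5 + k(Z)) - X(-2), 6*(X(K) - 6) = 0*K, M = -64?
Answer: 704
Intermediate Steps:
X(K) = 6 (X(K) = 6 + (0*K)/6 = 6 + (⅙)*0 = 6 + 0 = 6)
V(Z) = -13 - Z (V(Z) = (-5 + (-2 - Z)) - 1*6 = (-7 - Z) - 6 = -13 - Z)
M*V(-2) = -64*(-13 - 1*(-2)) = -64*(-13 + 2) = -64*(-11) = 704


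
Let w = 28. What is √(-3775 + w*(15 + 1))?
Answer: I*√3327 ≈ 57.68*I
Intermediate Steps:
√(-3775 + w*(15 + 1)) = √(-3775 + 28*(15 + 1)) = √(-3775 + 28*16) = √(-3775 + 448) = √(-3327) = I*√3327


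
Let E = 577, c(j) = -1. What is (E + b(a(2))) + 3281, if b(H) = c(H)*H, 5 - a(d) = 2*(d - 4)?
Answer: 3849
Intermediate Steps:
a(d) = 13 - 2*d (a(d) = 5 - 2*(d - 4) = 5 - 2*(-4 + d) = 5 - (-8 + 2*d) = 5 + (8 - 2*d) = 13 - 2*d)
b(H) = -H
(E + b(a(2))) + 3281 = (577 - (13 - 2*2)) + 3281 = (577 - (13 - 4)) + 3281 = (577 - 1*9) + 3281 = (577 - 9) + 3281 = 568 + 3281 = 3849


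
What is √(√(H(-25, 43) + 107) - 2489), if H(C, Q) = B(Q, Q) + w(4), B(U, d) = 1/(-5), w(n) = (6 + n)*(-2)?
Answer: √(-62225 + 5*√2170)/5 ≈ 49.796*I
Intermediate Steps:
w(n) = -12 - 2*n
B(U, d) = -⅕
H(C, Q) = -101/5 (H(C, Q) = -⅕ + (-12 - 2*4) = -⅕ + (-12 - 8) = -⅕ - 20 = -101/5)
√(√(H(-25, 43) + 107) - 2489) = √(√(-101/5 + 107) - 2489) = √(√(434/5) - 2489) = √(√2170/5 - 2489) = √(-2489 + √2170/5)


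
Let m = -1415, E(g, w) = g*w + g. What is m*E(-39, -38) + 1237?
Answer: -2040608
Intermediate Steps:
E(g, w) = g + g*w
m*E(-39, -38) + 1237 = -(-55185)*(1 - 38) + 1237 = -(-55185)*(-37) + 1237 = -1415*1443 + 1237 = -2041845 + 1237 = -2040608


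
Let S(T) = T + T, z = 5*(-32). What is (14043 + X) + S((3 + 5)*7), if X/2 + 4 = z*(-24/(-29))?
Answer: 402583/29 ≈ 13882.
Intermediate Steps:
z = -160
S(T) = 2*T
X = -7912/29 (X = -8 + 2*(-(-3840)/(-29)) = -8 + 2*(-(-3840)*(-1)/29) = -8 + 2*(-160*24/29) = -8 + 2*(-3840/29) = -8 - 7680/29 = -7912/29 ≈ -272.83)
(14043 + X) + S((3 + 5)*7) = (14043 - 7912/29) + 2*((3 + 5)*7) = 399335/29 + 2*(8*7) = 399335/29 + 2*56 = 399335/29 + 112 = 402583/29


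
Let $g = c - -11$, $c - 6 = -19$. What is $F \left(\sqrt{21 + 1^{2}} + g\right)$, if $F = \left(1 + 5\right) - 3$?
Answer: $-6 + 3 \sqrt{22} \approx 8.0712$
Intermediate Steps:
$c = -13$ ($c = 6 - 19 = -13$)
$F = 3$ ($F = 6 - 3 = 3$)
$g = -2$ ($g = -13 - -11 = -13 + 11 = -2$)
$F \left(\sqrt{21 + 1^{2}} + g\right) = 3 \left(\sqrt{21 + 1^{2}} - 2\right) = 3 \left(\sqrt{21 + 1} - 2\right) = 3 \left(\sqrt{22} - 2\right) = 3 \left(-2 + \sqrt{22}\right) = -6 + 3 \sqrt{22}$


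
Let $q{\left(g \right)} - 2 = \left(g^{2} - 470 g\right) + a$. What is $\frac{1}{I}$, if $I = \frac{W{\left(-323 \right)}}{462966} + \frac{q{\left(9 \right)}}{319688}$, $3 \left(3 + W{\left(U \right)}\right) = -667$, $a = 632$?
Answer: $- \frac{222007011912}{2549042779} \approx -87.094$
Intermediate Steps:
$W{\left(U \right)} = - \frac{676}{3}$ ($W{\left(U \right)} = -3 + \frac{1}{3} \left(-667\right) = -3 - \frac{667}{3} = - \frac{676}{3}$)
$q{\left(g \right)} = 634 + g^{2} - 470 g$ ($q{\left(g \right)} = 2 + \left(\left(g^{2} - 470 g\right) + 632\right) = 2 + \left(632 + g^{2} - 470 g\right) = 634 + g^{2} - 470 g$)
$I = - \frac{2549042779}{222007011912}$ ($I = - \frac{676}{3 \cdot 462966} + \frac{634 + 9^{2} - 4230}{319688} = \left(- \frac{676}{3}\right) \frac{1}{462966} + \left(634 + 81 - 4230\right) \frac{1}{319688} = - \frac{338}{694449} - \frac{3515}{319688} = - \frac{2549042779}{222007011912} \approx -0.011482$)
$\frac{1}{I} = \frac{1}{- \frac{2549042779}{222007011912}} = - \frac{222007011912}{2549042779}$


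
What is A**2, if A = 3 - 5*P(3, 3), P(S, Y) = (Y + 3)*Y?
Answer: 7569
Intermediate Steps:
P(S, Y) = Y*(3 + Y) (P(S, Y) = (3 + Y)*Y = Y*(3 + Y))
A = -87 (A = 3 - 15*(3 + 3) = 3 - 15*6 = 3 - 5*18 = 3 - 90 = -87)
A**2 = (-87)**2 = 7569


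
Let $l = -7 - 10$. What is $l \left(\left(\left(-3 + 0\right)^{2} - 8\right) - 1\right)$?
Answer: $0$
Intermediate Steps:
$l = -17$ ($l = -7 - 10 = -17$)
$l \left(\left(\left(-3 + 0\right)^{2} - 8\right) - 1\right) = - 17 \left(\left(\left(-3 + 0\right)^{2} - 8\right) - 1\right) = - 17 \left(\left(\left(-3\right)^{2} - 8\right) - 1\right) = - 17 \left(\left(9 - 8\right) - 1\right) = - 17 \left(1 - 1\right) = \left(-17\right) 0 = 0$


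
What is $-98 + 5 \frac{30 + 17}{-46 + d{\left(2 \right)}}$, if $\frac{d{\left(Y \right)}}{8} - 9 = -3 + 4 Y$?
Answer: $- \frac{6233}{66} \approx -94.439$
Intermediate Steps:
$d{\left(Y \right)} = 48 + 32 Y$ ($d{\left(Y \right)} = 72 + 8 \left(-3 + 4 Y\right) = 72 + \left(-24 + 32 Y\right) = 48 + 32 Y$)
$-98 + 5 \frac{30 + 17}{-46 + d{\left(2 \right)}} = -98 + 5 \frac{30 + 17}{-46 + \left(48 + 32 \cdot 2\right)} = -98 + 5 \frac{47}{-46 + \left(48 + 64\right)} = -98 + 5 \frac{47}{-46 + 112} = -98 + 5 \cdot \frac{47}{66} = -98 + \frac{235}{66} = - \frac{6233}{66}$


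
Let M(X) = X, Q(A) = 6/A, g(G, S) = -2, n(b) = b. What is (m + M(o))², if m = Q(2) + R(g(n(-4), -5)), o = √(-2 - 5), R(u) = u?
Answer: (1 + I*√7)² ≈ -6.0 + 5.2915*I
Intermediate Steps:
o = I*√7 (o = √(-7) = I*√7 ≈ 2.6458*I)
m = 1 (m = 6/2 - 2 = 6*(½) - 2 = 3 - 2 = 1)
(m + M(o))² = (1 + I*√7)²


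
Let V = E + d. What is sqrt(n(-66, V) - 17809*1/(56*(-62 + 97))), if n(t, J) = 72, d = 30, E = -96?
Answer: sqrt(1233110)/140 ≈ 7.9318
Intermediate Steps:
V = -66 (V = -96 + 30 = -66)
sqrt(n(-66, V) - 17809*1/(56*(-62 + 97))) = sqrt(72 - 17809*1/(56*(-62 + 97))) = sqrt(72 - 17809/(35*56)) = sqrt(72 - 17809/1960) = sqrt(123311/1960) = sqrt(1233110)/140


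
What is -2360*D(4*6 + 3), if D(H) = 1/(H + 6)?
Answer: -2360/33 ≈ -71.515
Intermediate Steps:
D(H) = 1/(6 + H)
-2360*D(4*6 + 3) = -2360/(6 + (4*6 + 3)) = -2360/(6 + (24 + 3)) = -2360/(6 + 27) = -2360/33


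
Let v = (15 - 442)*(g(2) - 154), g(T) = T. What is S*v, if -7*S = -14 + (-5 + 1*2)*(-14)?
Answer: -259616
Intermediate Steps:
v = 64904 (v = (15 - 442)*(2 - 154) = -427*(-152) = 64904)
S = -4 (S = -(-14 + (-5 + 1*2)*(-14))/7 = -(-14 + (-5 + 2)*(-14))/7 = -(-14 - 3*(-14))/7 = -(-14 + 42)/7 = -1/7*28 = -4)
S*v = -4*64904 = -259616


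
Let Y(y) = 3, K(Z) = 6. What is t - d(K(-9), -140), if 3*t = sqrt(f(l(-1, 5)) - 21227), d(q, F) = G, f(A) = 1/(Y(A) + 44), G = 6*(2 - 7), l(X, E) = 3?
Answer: 30 + 2*I*sqrt(1302511)/47 ≈ 30.0 + 48.565*I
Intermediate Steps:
G = -30 (G = 6*(-5) = -30)
f(A) = 1/47 (f(A) = 1/(3 + 44) = 1/47)
d(q, F) = -30
t = 2*I*sqrt(1302511)/47 (t = sqrt(1/47 - 21227)/3 = sqrt(-997668/47)/3 = (6*I*sqrt(1302511)/47)/3 = 2*I*sqrt(1302511)/47 ≈ 48.565*I)
t - d(K(-9), -140) = 2*I*sqrt(1302511)/47 - 1*(-30) = 2*I*sqrt(1302511)/47 + 30 = 30 + 2*I*sqrt(1302511)/47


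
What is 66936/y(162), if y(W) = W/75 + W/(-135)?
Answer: 69725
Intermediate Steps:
y(W) = 4*W/675 (y(W) = W*(1/75) + W*(-1/135) = W/75 - W/135 = 4*W/675)
66936/y(162) = 66936/(((4/675)*162)) = 66936/(24/25) = 66936*(25/24) = 69725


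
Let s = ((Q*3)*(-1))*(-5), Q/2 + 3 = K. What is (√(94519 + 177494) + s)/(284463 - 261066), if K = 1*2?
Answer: -10/7799 + √272013/23397 ≈ 0.021009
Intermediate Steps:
K = 2
Q = -2 (Q = -6 + 2*2 = -6 + 4 = -2)
s = -30 (s = (-2*3*(-1))*(-5) = -6*(-1)*(-5) = 6*(-5) = -30)
(√(94519 + 177494) + s)/(284463 - 261066) = (√(94519 + 177494) - 30)/(284463 - 261066) = (√272013 - 30)/23397 = (-30 + √272013)*(1/23397) = -10/7799 + √272013/23397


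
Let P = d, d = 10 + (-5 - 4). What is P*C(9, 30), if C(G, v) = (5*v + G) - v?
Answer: 129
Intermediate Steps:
C(G, v) = G + 4*v (C(G, v) = (G + 5*v) - v = G + 4*v)
d = 1 (d = 10 - 9 = 1)
P = 1
P*C(9, 30) = 1*(9 + 4*30) = 1*(9 + 120) = 1*129 = 129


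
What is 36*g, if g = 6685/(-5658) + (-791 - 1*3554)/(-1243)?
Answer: 8877030/106559 ≈ 83.306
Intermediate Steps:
g = 1479505/639354 (g = 6685*(-1/5658) + (-791 - 3554)*(-1/1243) = -6685/5658 - 4345*(-1/1243) = -6685/5658 + 395/113 = 1479505/639354 ≈ 2.3141)
36*g = 36*(1479505/639354) = 8877030/106559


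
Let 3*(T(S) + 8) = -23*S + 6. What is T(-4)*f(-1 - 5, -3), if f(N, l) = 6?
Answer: 148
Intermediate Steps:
T(S) = -6 - 23*S/3 (T(S) = -8 + (-23*S + 6)/3 = -8 + (6 - 23*S)/3 = -8 + (2 - 23*S/3) = -6 - 23*S/3)
T(-4)*f(-1 - 5, -3) = (-6 - 23/3*(-4))*6 = (-6 + 92/3)*6 = (74/3)*6 = 148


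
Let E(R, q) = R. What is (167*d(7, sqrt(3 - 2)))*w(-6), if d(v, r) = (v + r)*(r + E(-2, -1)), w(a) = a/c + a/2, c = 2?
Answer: 8016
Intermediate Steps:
w(a) = a (w(a) = a/2 + a/2 = a)
d(v, r) = (-2 + r)*(r + v) (d(v, r) = (v + r)*(r - 2) = (r + v)*(-2 + r) = (-2 + r)*(r + v))
(167*d(7, sqrt(3 - 2)))*w(-6) = (167*((sqrt(3 - 2))**2 - 2*sqrt(3 - 2) - 2*7 + sqrt(3 - 2)*7))*(-6) = (167*((sqrt(1))**2 - 2*sqrt(1) - 14 + sqrt(1)*7))*(-6) = (167*(1**2 - 2*1 - 14 + 1*7))*(-6) = (167*(1 - 2 - 14 + 7))*(-6) = (167*(-8))*(-6) = -1336*(-6) = 8016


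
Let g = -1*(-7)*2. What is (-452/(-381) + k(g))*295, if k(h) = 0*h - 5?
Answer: -428635/381 ≈ -1125.0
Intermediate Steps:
g = 14 (g = 7*2 = 14)
k(h) = -5 (k(h) = 0 - 5 = -5)
(-452/(-381) + k(g))*295 = (-452/(-381) - 5)*295 = (-452*(-1/381) - 5)*295 = (452/381 - 5)*295 = -1453/381*295 = -428635/381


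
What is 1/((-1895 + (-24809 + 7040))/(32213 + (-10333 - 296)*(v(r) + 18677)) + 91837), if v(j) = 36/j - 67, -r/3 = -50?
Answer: 4944400699/454078927485663 ≈ 1.0889e-5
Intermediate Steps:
r = 150 (r = -3*(-50) = 150)
v(j) = -67 + 36/j
1/((-1895 + (-24809 + 7040))/(32213 + (-10333 - 296)*(v(r) + 18677)) + 91837) = 1/((-1895 + (-24809 + 7040))/(32213 + (-10333 - 296)*((-67 + 36/150) + 18677)) + 91837) = 1/((-1895 - 17769)/(32213 - 10629*((-67 + 36*(1/150)) + 18677)) + 91837) = 1/(-19664/(32213 - 10629*((-67 + 6/25) + 18677)) + 91837) = 1/(-19664/(32213 - 10629*(-1669/25 + 18677)) + 91837) = 1/(-19664/(32213 - 10629*465256/25) + 91837) = 1/(-19664/(32213 - 4945206024/25) + 91837) = 1/(-19664/(-4944400699/25) + 91837) = 1/(-19664*(-25/4944400699) + 91837) = 1/(491600/4944400699 + 91837) = 1/(454078927485663/4944400699) = 4944400699/454078927485663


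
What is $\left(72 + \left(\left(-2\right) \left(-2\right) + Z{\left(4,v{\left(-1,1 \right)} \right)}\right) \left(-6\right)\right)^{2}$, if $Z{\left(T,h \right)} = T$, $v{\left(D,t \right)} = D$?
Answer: $576$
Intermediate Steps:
$\left(72 + \left(\left(-2\right) \left(-2\right) + Z{\left(4,v{\left(-1,1 \right)} \right)}\right) \left(-6\right)\right)^{2} = \left(72 + \left(\left(-2\right) \left(-2\right) + 4\right) \left(-6\right)\right)^{2} = \left(72 + \left(4 + 4\right) \left(-6\right)\right)^{2} = \left(72 + 8 \left(-6\right)\right)^{2} = \left(72 - 48\right)^{2} = 24^{2} = 576$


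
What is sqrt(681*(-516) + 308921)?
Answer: 5*I*sqrt(1699) ≈ 206.09*I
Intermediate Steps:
sqrt(681*(-516) + 308921) = sqrt(-351396 + 308921) = sqrt(-42475) = 5*I*sqrt(1699)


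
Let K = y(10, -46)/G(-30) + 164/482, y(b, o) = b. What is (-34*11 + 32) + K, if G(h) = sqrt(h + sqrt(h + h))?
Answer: -82340/241 + 5*sqrt(2)/sqrt(-15 + I*sqrt(15)) ≈ -341.43 - 1.7822*I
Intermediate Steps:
G(h) = sqrt(h + sqrt(2)*sqrt(h)) (G(h) = sqrt(h + sqrt(2*h)) = sqrt(h + sqrt(2)*sqrt(h)))
K = 82/241 + 10/sqrt(-30 + 2*I*sqrt(15)) (K = 10/(sqrt(-30 + sqrt(2)*sqrt(-30))) + 164/482 = 10/(sqrt(-30 + sqrt(2)*(I*sqrt(30)))) + 164*(1/482) = 10/(sqrt(-30 + 2*I*sqrt(15))) + 82/241 = 10/sqrt(-30 + 2*I*sqrt(15)) + 82/241 = 82/241 + 10/sqrt(-30 + 2*I*sqrt(15)) ≈ 0.56662 - 1.7822*I)
(-34*11 + 32) + K = (-34*11 + 32) + (82/241 + 5*sqrt(2)/sqrt(-15 + I*sqrt(15))) = (-374 + 32) + (82/241 + 5*sqrt(2)/sqrt(-15 + I*sqrt(15))) = -342 + (82/241 + 5*sqrt(2)/sqrt(-15 + I*sqrt(15))) = -82340/241 + 5*sqrt(2)/sqrt(-15 + I*sqrt(15))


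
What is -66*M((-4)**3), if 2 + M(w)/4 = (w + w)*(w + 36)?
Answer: -945648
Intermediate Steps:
M(w) = -8 + 8*w*(36 + w) (M(w) = -8 + 4*((w + w)*(w + 36)) = -8 + 4*((2*w)*(36 + w)) = -8 + 4*(2*w*(36 + w)) = -8 + 8*w*(36 + w))
-66*M((-4)**3) = -66*(-8 + 8*((-4)**3)**2 + 288*(-4)**3) = -66*(-8 + 8*(-64)**2 + 288*(-64)) = -66*(-8 + 8*4096 - 18432) = -66*(-8 + 32768 - 18432) = -66*14328 = -945648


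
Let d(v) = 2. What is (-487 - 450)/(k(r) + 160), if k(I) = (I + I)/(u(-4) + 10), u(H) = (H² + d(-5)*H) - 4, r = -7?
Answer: -937/159 ≈ -5.8931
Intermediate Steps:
u(H) = -4 + H² + 2*H (u(H) = (H² + 2*H) - 4 = -4 + H² + 2*H)
k(I) = I/7 (k(I) = (I + I)/((-4 + (-4)² + 2*(-4)) + 10) = (2*I)/((-4 + 16 - 8) + 10) = (2*I)/(4 + 10) = (2*I)/14 = (2*I)*(1/14) = I/7)
(-487 - 450)/(k(r) + 160) = (-487 - 450)/((⅐)*(-7) + 160) = -937/(-1 + 160) = -937/159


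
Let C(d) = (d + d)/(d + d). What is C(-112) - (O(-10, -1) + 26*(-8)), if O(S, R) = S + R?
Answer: 220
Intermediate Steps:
O(S, R) = R + S
C(d) = 1 (C(d) = (2*d)/((2*d)) = (2*d)*(1/(2*d)) = 1)
C(-112) - (O(-10, -1) + 26*(-8)) = 1 - ((-1 - 10) + 26*(-8)) = 1 - (-11 - 208) = 1 - 1*(-219) = 1 + 219 = 220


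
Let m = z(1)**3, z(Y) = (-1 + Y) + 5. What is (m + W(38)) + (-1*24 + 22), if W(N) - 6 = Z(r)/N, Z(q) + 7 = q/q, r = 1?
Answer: 2448/19 ≈ 128.84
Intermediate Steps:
Z(q) = -6 (Z(q) = -7 + q/q = -7 + 1 = -6)
z(Y) = 4 + Y
W(N) = 6 - 6/N
m = 125 (m = (4 + 1)**3 = 5**3 = 125)
(m + W(38)) + (-1*24 + 22) = (125 + (6 - 6/38)) + (-1*24 + 22) = (125 + (6 - 6*1/38)) + (-24 + 22) = (125 + (6 - 3/19)) - 2 = (125 + 111/19) - 2 = 2486/19 - 2 = 2448/19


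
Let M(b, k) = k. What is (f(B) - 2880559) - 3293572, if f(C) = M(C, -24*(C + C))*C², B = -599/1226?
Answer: -1422187540925213/230346397 ≈ -6.1741e+6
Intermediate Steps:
B = -599/1226 (B = -599*1/1226 = -599/1226 ≈ -0.48858)
f(C) = -48*C³ (f(C) = (-24*(C + C))*C² = (-48*C)*C² = -48*C³)
(f(B) - 2880559) - 3293572 = (-48*(-599/1226)³ - 2880559) - 3293572 = (-48*(-214921799/1842771176) - 2880559) - 3293572 = (1289530794/230346397 - 2880559) - 3293572 = -663525097465129/230346397 - 3293572 = -1422187540925213/230346397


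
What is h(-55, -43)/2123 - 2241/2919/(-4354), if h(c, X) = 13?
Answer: 56659627/8993966366 ≈ 0.0062997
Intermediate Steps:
h(-55, -43)/2123 - 2241/2919/(-4354) = 13/2123 - 2241/2919/(-4354) = 13*(1/2123) - 2241*1/2919*(-1/4354) = 13/2123 - 747/973*(-1/4354) = 13/2123 + 747/4236442 = 56659627/8993966366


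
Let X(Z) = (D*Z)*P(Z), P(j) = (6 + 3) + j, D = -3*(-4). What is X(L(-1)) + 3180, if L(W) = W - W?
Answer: 3180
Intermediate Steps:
D = 12
L(W) = 0
P(j) = 9 + j
X(Z) = 12*Z*(9 + Z) (X(Z) = (12*Z)*(9 + Z) = 12*Z*(9 + Z))
X(L(-1)) + 3180 = 12*0*(9 + 0) + 3180 = 12*0*9 + 3180 = 0 + 3180 = 3180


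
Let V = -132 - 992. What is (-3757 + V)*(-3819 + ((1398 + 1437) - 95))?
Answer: 5266599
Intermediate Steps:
V = -1124
(-3757 + V)*(-3819 + ((1398 + 1437) - 95)) = (-3757 - 1124)*(-3819 + ((1398 + 1437) - 95)) = -4881*(-3819 + (2835 - 95)) = -4881*(-3819 + 2740) = -4881*(-1079) = 5266599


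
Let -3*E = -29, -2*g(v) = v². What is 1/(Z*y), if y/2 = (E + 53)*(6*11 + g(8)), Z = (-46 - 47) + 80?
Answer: -3/166192 ≈ -1.8051e-5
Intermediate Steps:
g(v) = -v²/2
E = 29/3 (E = -⅓*(-29) = 29/3 ≈ 9.6667)
Z = -13 (Z = -93 + 80 = -13)
y = 12784/3 (y = 2*((29/3 + 53)*(6*11 - ½*8²)) = 2*(188*(66 - ½*64)/3) = 2*(188*(66 - 32)/3) = 2*((188/3)*34) = 2*(6392/3) = 12784/3 ≈ 4261.3)
1/(Z*y) = 1/(-13*12784/3) = 1/(-166192/3) = -3/166192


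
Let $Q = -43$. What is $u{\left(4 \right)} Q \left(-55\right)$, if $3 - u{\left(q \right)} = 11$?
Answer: $-18920$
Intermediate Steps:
$u{\left(q \right)} = -8$ ($u{\left(q \right)} = 3 - 11 = -8$)
$u{\left(4 \right)} Q \left(-55\right) = \left(-8\right) \left(-43\right) \left(-55\right) = 344 \left(-55\right) = -18920$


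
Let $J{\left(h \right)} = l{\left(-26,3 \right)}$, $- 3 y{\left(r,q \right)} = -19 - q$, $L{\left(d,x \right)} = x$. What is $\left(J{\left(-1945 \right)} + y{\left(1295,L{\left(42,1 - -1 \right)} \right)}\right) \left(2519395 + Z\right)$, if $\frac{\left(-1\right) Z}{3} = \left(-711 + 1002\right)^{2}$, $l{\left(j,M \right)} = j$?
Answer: $-43041688$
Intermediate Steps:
$y{\left(r,q \right)} = \frac{19}{3} + \frac{q}{3}$ ($y{\left(r,q \right)} = - \frac{-19 - q}{3} = \frac{19}{3} + \frac{q}{3}$)
$Z = -254043$ ($Z = - 3 \left(-711 + 1002\right)^{2} = - 3 \cdot 291^{2} = \left(-3\right) 84681 = -254043$)
$J{\left(h \right)} = -26$
$\left(J{\left(-1945 \right)} + y{\left(1295,L{\left(42,1 - -1 \right)} \right)}\right) \left(2519395 + Z\right) = \left(-26 + \left(\frac{19}{3} + \frac{1 - -1}{3}\right)\right) \left(2519395 - 254043\right) = \left(-26 + \left(\frac{19}{3} + \frac{1 + 1}{3}\right)\right) 2265352 = \left(-26 + \left(\frac{19}{3} + \frac{1}{3} \cdot 2\right)\right) 2265352 = \left(-26 + \left(\frac{19}{3} + \frac{2}{3}\right)\right) 2265352 = \left(-26 + 7\right) 2265352 = \left(-19\right) 2265352 = -43041688$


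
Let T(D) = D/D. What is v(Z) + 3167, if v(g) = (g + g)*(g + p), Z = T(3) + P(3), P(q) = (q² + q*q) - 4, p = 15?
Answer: 4067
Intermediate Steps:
P(q) = -4 + 2*q² (P(q) = (q² + q²) - 4 = 2*q² - 4 = -4 + 2*q²)
T(D) = 1
Z = 15 (Z = 1 + (-4 + 2*3²) = 1 + (-4 + 2*9) = 1 + (-4 + 18) = 1 + 14 = 15)
v(g) = 2*g*(15 + g) (v(g) = (g + g)*(g + 15) = (2*g)*(15 + g) = 2*g*(15 + g))
v(Z) + 3167 = 2*15*(15 + 15) + 3167 = 2*15*30 + 3167 = 900 + 3167 = 4067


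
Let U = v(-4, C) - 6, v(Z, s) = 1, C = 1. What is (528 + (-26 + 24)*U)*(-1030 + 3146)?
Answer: 1138408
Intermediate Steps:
U = -5 (U = 1 - 6 = -5)
(528 + (-26 + 24)*U)*(-1030 + 3146) = (528 + (-26 + 24)*(-5))*(-1030 + 3146) = (528 - 2*(-5))*2116 = (528 + 10)*2116 = 538*2116 = 1138408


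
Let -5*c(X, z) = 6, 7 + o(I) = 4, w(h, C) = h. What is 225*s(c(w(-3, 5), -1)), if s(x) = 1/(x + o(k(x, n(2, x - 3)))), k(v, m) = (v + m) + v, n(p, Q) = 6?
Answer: -375/7 ≈ -53.571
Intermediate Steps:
k(v, m) = m + 2*v (k(v, m) = (m + v) + v = m + 2*v)
o(I) = -3 (o(I) = -7 + 4 = -3)
c(X, z) = -6/5 (c(X, z) = -1/5*6 = -6/5)
s(x) = 1/(-3 + x) (s(x) = 1/(x - 3) = 1/(-3 + x))
225*s(c(w(-3, 5), -1)) = 225/(-3 - 6/5) = 225/(-21/5) = 225*(-5/21) = -375/7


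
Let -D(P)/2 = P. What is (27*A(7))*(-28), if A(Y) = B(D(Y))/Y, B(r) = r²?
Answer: -21168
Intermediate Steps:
D(P) = -2*P
A(Y) = 4*Y (A(Y) = (-2*Y)²/Y = (4*Y²)/Y = 4*Y)
(27*A(7))*(-28) = (27*(4*7))*(-28) = (27*28)*(-28) = 756*(-28) = -21168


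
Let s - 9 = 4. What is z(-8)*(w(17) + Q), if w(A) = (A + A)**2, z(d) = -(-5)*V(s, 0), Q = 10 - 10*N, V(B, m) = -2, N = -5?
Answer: -12160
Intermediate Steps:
s = 13 (s = 9 + 4 = 13)
Q = 60 (Q = 10 - 10*(-5) = 10 + 50 = 60)
z(d) = -10 (z(d) = -(-5)*(-2) = -1*10 = -10)
w(A) = 4*A**2 (w(A) = (2*A)**2 = 4*A**2)
z(-8)*(w(17) + Q) = -10*(4*17**2 + 60) = -10*(4*289 + 60) = -10*(1156 + 60) = -10*1216 = -12160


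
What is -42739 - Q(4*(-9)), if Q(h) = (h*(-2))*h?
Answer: -40147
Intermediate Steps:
Q(h) = -2*h² (Q(h) = (-2*h)*h = -2*h²)
-42739 - Q(4*(-9)) = -42739 - (-2)*(4*(-9))² = -42739 - (-2)*(-36)² = -42739 - (-2)*1296 = -42739 - 1*(-2592) = -42739 + 2592 = -40147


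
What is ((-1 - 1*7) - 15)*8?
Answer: -184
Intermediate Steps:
((-1 - 1*7) - 15)*8 = ((-1 - 7) - 15)*8 = (-8 - 15)*8 = -23*8 = -184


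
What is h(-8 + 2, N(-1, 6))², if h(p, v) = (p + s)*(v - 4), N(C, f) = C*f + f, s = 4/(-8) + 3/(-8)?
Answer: 3025/4 ≈ 756.25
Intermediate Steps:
s = -7/8 (s = 4*(-⅛) + 3*(-⅛) = -½ - 3/8 = -7/8 ≈ -0.87500)
N(C, f) = f + C*f
h(p, v) = (-4 + v)*(-7/8 + p) (h(p, v) = (p - 7/8)*(v - 4) = (-7/8 + p)*(-4 + v) = (-4 + v)*(-7/8 + p))
h(-8 + 2, N(-1, 6))² = (7/2 - 4*(-8 + 2) - 21*(1 - 1)/4 + (-8 + 2)*(6*(1 - 1)))² = (7/2 - 4*(-6) - 21*0/4 - 36*0)² = (7/2 + 24 - 7/8*0 - 6*0)² = (7/2 + 24 + 0 + 0)² = (55/2)² = 3025/4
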